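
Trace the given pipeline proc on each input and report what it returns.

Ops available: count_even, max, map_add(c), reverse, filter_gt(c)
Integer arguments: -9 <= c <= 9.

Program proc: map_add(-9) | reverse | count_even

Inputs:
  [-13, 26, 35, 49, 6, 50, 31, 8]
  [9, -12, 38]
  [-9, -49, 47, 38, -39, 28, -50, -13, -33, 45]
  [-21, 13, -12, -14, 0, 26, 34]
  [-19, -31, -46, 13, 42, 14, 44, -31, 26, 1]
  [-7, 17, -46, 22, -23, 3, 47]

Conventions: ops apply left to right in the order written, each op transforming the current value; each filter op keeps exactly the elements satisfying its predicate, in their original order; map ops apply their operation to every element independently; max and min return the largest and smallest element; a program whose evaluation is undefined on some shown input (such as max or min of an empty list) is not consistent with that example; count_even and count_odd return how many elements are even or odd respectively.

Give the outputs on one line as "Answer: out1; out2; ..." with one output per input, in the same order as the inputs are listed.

Execution, op by op:
  [-13, 26, 35, 49, 6, 50, 31, 8] -> [-22, 17, 26, 40, -3, 41, 22, -1] -> [-1, 22, 41, -3, 40, 26, 17, -22] -> 4
  [9, -12, 38] -> [0, -21, 29] -> [29, -21, 0] -> 1
  [-9, -49, 47, 38, -39, 28, -50, -13, -33, 45] -> [-18, -58, 38, 29, -48, 19, -59, -22, -42, 36] -> [36, -42, -22, -59, 19, -48, 29, 38, -58, -18] -> 7
  [-21, 13, -12, -14, 0, 26, 34] -> [-30, 4, -21, -23, -9, 17, 25] -> [25, 17, -9, -23, -21, 4, -30] -> 2
  [-19, -31, -46, 13, 42, 14, 44, -31, 26, 1] -> [-28, -40, -55, 4, 33, 5, 35, -40, 17, -8] -> [-8, 17, -40, 35, 5, 33, 4, -55, -40, -28] -> 5
  [-7, 17, -46, 22, -23, 3, 47] -> [-16, 8, -55, 13, -32, -6, 38] -> [38, -6, -32, 13, -55, 8, -16] -> 5

4; 1; 7; 2; 5; 5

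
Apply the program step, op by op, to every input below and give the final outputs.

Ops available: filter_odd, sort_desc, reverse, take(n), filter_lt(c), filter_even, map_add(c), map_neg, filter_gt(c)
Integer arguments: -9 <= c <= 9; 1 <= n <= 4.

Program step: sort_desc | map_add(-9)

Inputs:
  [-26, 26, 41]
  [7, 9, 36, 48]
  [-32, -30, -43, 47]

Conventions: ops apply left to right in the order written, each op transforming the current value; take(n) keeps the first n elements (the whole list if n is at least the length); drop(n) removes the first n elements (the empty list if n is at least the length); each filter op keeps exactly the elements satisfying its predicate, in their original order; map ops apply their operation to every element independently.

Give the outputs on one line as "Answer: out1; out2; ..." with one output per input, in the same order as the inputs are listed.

[32, 17, -35]; [39, 27, 0, -2]; [38, -39, -41, -52]

Execution, op by op:
  [-26, 26, 41] -> [41, 26, -26] -> [32, 17, -35]
  [7, 9, 36, 48] -> [48, 36, 9, 7] -> [39, 27, 0, -2]
  [-32, -30, -43, 47] -> [47, -30, -32, -43] -> [38, -39, -41, -52]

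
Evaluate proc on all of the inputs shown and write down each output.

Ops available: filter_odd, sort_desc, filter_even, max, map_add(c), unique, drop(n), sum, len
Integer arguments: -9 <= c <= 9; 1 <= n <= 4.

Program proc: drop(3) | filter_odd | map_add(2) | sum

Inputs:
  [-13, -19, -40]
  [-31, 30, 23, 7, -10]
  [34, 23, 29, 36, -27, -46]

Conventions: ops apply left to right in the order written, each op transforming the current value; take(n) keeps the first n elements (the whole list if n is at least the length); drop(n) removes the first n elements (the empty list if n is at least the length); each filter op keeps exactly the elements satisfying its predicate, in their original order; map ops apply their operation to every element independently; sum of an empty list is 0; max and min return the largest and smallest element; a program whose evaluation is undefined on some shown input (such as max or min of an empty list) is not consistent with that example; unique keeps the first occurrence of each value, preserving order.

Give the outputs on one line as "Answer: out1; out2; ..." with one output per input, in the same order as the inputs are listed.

0; 9; -25

Execution, op by op:
  [-13, -19, -40] -> [] -> [] -> [] -> 0
  [-31, 30, 23, 7, -10] -> [7, -10] -> [7] -> [9] -> 9
  [34, 23, 29, 36, -27, -46] -> [36, -27, -46] -> [-27] -> [-25] -> -25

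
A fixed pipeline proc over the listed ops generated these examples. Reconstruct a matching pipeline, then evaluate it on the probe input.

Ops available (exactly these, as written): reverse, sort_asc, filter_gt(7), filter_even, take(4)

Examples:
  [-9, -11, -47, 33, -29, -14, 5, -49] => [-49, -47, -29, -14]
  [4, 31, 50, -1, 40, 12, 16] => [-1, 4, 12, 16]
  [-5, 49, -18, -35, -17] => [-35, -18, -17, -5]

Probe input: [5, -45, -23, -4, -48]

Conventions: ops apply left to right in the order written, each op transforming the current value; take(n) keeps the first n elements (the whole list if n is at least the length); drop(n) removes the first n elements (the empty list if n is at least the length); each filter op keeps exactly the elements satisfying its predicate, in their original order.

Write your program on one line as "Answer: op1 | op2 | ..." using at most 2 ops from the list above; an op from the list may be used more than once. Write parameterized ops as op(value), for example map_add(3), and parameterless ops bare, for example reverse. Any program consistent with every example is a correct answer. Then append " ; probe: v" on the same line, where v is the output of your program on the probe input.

sort_asc | take(4) ; probe: [-48, -45, -23, -4]

Check, running the answer program on each example:
  [-9, -11, -47, 33, -29, -14, 5, -49] -> [-49, -47, -29, -14, -11, -9, 5, 33] -> [-49, -47, -29, -14]
  [4, 31, 50, -1, 40, 12, 16] -> [-1, 4, 12, 16, 31, 40, 50] -> [-1, 4, 12, 16]
  [-5, 49, -18, -35, -17] -> [-35, -18, -17, -5, 49] -> [-35, -18, -17, -5]
  probe: [5, -45, -23, -4, -48] -> [-48, -45, -23, -4, 5] -> [-48, -45, -23, -4]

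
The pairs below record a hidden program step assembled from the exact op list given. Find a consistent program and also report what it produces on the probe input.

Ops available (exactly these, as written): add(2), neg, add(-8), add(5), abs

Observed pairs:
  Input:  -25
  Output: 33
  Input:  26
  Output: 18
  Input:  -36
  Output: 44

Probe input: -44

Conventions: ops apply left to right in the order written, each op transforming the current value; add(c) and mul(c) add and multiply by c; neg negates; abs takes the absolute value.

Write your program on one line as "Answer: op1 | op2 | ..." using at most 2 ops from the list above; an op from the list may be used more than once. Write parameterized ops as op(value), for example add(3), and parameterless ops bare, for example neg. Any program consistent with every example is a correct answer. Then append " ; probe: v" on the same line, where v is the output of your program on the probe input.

add(-8) | abs ; probe: 52

Check, running the answer program on each example:
  -25 -> -33 -> 33
  26 -> 18 -> 18
  -36 -> -44 -> 44
  probe: -44 -> -52 -> 52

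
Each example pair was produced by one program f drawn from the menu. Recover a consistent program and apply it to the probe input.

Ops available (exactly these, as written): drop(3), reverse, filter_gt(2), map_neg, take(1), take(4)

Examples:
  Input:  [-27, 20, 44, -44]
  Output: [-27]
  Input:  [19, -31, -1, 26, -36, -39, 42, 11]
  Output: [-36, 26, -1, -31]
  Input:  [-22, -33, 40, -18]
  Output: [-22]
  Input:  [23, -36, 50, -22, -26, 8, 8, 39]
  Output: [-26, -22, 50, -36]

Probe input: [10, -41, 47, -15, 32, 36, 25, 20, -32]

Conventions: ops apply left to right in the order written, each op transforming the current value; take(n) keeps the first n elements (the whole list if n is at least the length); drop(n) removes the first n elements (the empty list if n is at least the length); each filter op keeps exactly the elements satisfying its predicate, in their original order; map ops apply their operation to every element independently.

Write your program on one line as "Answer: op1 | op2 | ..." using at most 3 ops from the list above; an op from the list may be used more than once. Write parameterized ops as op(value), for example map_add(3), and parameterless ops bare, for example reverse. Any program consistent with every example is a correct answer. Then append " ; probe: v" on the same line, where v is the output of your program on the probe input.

reverse | drop(3) | take(4) ; probe: [36, 32, -15, 47]

Check, running the answer program on each example:
  [-27, 20, 44, -44] -> [-44, 44, 20, -27] -> [-27] -> [-27]
  [19, -31, -1, 26, -36, -39, 42, 11] -> [11, 42, -39, -36, 26, -1, -31, 19] -> [-36, 26, -1, -31, 19] -> [-36, 26, -1, -31]
  [-22, -33, 40, -18] -> [-18, 40, -33, -22] -> [-22] -> [-22]
  [23, -36, 50, -22, -26, 8, 8, 39] -> [39, 8, 8, -26, -22, 50, -36, 23] -> [-26, -22, 50, -36, 23] -> [-26, -22, 50, -36]
  probe: [10, -41, 47, -15, 32, 36, 25, 20, -32] -> [-32, 20, 25, 36, 32, -15, 47, -41, 10] -> [36, 32, -15, 47, -41, 10] -> [36, 32, -15, 47]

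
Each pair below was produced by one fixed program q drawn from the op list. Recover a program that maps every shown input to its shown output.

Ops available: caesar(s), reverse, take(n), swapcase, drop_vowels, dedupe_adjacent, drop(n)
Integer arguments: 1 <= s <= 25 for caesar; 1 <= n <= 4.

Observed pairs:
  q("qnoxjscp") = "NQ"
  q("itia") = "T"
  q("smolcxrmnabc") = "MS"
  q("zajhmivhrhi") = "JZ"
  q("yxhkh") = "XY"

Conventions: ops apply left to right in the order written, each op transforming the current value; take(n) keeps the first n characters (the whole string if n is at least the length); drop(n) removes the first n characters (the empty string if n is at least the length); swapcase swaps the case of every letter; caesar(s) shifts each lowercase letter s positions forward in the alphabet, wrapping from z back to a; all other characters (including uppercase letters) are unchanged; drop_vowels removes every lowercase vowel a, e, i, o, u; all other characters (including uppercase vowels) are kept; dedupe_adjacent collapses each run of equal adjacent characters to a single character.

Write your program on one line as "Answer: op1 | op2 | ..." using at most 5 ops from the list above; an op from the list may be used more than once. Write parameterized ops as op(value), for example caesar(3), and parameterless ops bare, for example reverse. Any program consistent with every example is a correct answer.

take(3) | drop_vowels | swapcase | take(2) | reverse

Check, running the answer program on each example:
  "qnoxjscp" -> "qno" -> "qn" -> "QN" -> "QN" -> "NQ"
  "itia" -> "iti" -> "t" -> "T" -> "T" -> "T"
  "smolcxrmnabc" -> "smo" -> "sm" -> "SM" -> "SM" -> "MS"
  "zajhmivhrhi" -> "zaj" -> "zj" -> "ZJ" -> "ZJ" -> "JZ"
  "yxhkh" -> "yxh" -> "yxh" -> "YXH" -> "YX" -> "XY"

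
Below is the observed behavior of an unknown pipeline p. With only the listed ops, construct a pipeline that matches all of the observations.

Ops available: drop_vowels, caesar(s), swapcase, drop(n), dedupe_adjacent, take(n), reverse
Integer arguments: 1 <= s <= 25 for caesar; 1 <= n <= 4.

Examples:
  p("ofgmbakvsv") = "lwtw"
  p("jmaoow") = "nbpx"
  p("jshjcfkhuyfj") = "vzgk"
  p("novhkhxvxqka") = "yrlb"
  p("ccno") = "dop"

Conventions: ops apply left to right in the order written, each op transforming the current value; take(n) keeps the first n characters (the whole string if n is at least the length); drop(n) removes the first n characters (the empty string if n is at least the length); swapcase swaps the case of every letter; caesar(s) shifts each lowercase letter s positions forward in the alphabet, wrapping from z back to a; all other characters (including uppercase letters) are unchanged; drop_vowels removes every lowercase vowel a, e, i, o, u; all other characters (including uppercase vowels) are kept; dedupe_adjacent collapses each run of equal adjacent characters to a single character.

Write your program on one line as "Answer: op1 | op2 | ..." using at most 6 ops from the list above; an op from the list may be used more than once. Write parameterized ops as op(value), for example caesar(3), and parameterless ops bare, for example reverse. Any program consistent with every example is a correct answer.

caesar(1) | reverse | dedupe_adjacent | take(4) | reverse

Check, running the answer program on each example:
  "ofgmbakvsv" -> "pghncblwtw" -> "wtwlbcnhgp" -> "wtwlbcnhgp" -> "wtwl" -> "lwtw"
  "jmaoow" -> "knbppx" -> "xppbnk" -> "xpbnk" -> "xpbn" -> "nbpx"
  "jshjcfkhuyfj" -> "ktikdglivzgk" -> "kgzvilgdkitk" -> "kgzvilgdkitk" -> "kgzv" -> "vzgk"
  "novhkhxvxqka" -> "opwiliywyrlb" -> "blrywyiliwpo" -> "blrywyiliwpo" -> "blry" -> "yrlb"
  "ccno" -> "ddop" -> "podd" -> "pod" -> "pod" -> "dop"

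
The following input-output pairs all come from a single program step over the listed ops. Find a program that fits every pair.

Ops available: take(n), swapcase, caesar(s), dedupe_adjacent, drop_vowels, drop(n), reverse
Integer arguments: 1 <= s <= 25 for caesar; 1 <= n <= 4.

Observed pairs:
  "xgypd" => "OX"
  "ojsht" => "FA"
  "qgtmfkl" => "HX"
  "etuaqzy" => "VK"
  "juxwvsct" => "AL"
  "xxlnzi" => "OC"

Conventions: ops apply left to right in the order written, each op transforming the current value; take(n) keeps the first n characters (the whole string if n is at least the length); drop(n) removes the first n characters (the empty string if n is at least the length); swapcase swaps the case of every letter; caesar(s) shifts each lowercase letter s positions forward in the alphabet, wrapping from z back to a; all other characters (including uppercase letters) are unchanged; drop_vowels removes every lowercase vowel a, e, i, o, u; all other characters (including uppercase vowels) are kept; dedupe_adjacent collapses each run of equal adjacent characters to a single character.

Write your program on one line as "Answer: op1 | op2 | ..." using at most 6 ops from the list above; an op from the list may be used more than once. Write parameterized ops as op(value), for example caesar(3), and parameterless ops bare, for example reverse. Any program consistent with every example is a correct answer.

caesar(4) | caesar(13) | dedupe_adjacent | swapcase | take(2)

Check, running the answer program on each example:
  "xgypd" -> "bkcth" -> "oxpgu" -> "oxpgu" -> "OXPGU" -> "OX"
  "ojsht" -> "snwlx" -> "fajyk" -> "fajyk" -> "FAJYK" -> "FA"
  "qgtmfkl" -> "ukxqjop" -> "hxkdwbc" -> "hxkdwbc" -> "HXKDWBC" -> "HX"
  "etuaqzy" -> "ixyeudc" -> "vklrhqp" -> "vklrhqp" -> "VKLRHQP" -> "VK"
  "juxwvsct" -> "nybazwgx" -> "alonmjtk" -> "alonmjtk" -> "ALONMJTK" -> "AL"
  "xxlnzi" -> "bbprdm" -> "ooceqz" -> "oceqz" -> "OCEQZ" -> "OC"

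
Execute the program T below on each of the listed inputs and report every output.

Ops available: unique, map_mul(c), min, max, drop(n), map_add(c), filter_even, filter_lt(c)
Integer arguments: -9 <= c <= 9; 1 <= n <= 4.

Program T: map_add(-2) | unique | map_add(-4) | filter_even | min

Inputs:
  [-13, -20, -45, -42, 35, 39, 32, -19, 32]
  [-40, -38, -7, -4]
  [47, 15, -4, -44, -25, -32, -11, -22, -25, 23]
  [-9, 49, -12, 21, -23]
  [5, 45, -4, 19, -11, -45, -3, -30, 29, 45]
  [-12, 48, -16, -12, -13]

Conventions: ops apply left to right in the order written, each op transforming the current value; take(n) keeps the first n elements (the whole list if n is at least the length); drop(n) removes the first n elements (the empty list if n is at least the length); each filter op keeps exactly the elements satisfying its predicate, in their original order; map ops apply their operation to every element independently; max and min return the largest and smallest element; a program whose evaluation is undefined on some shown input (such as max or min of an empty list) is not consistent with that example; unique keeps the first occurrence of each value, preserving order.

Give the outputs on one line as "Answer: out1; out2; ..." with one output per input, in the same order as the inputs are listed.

Execution, op by op:
  [-13, -20, -45, -42, 35, 39, 32, -19, 32] -> [-15, -22, -47, -44, 33, 37, 30, -21, 30] -> [-15, -22, -47, -44, 33, 37, 30, -21] -> [-19, -26, -51, -48, 29, 33, 26, -25] -> [-26, -48, 26] -> -48
  [-40, -38, -7, -4] -> [-42, -40, -9, -6] -> [-42, -40, -9, -6] -> [-46, -44, -13, -10] -> [-46, -44, -10] -> -46
  [47, 15, -4, -44, -25, -32, -11, -22, -25, 23] -> [45, 13, -6, -46, -27, -34, -13, -24, -27, 21] -> [45, 13, -6, -46, -27, -34, -13, -24, 21] -> [41, 9, -10, -50, -31, -38, -17, -28, 17] -> [-10, -50, -38, -28] -> -50
  [-9, 49, -12, 21, -23] -> [-11, 47, -14, 19, -25] -> [-11, 47, -14, 19, -25] -> [-15, 43, -18, 15, -29] -> [-18] -> -18
  [5, 45, -4, 19, -11, -45, -3, -30, 29, 45] -> [3, 43, -6, 17, -13, -47, -5, -32, 27, 43] -> [3, 43, -6, 17, -13, -47, -5, -32, 27] -> [-1, 39, -10, 13, -17, -51, -9, -36, 23] -> [-10, -36] -> -36
  [-12, 48, -16, -12, -13] -> [-14, 46, -18, -14, -15] -> [-14, 46, -18, -15] -> [-18, 42, -22, -19] -> [-18, 42, -22] -> -22

-48; -46; -50; -18; -36; -22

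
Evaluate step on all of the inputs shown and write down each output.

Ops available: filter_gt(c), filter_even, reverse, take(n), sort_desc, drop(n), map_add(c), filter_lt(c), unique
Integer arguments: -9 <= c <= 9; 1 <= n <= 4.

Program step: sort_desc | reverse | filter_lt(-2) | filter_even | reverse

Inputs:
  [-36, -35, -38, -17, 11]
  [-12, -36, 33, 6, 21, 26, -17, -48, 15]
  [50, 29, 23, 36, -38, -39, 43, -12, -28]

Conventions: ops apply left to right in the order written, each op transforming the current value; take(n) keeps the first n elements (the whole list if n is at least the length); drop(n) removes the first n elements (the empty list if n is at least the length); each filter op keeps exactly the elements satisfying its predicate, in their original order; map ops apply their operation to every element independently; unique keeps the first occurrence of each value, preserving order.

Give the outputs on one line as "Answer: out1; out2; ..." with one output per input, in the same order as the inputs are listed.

[-36, -38]; [-12, -36, -48]; [-12, -28, -38]

Execution, op by op:
  [-36, -35, -38, -17, 11] -> [11, -17, -35, -36, -38] -> [-38, -36, -35, -17, 11] -> [-38, -36, -35, -17] -> [-38, -36] -> [-36, -38]
  [-12, -36, 33, 6, 21, 26, -17, -48, 15] -> [33, 26, 21, 15, 6, -12, -17, -36, -48] -> [-48, -36, -17, -12, 6, 15, 21, 26, 33] -> [-48, -36, -17, -12] -> [-48, -36, -12] -> [-12, -36, -48]
  [50, 29, 23, 36, -38, -39, 43, -12, -28] -> [50, 43, 36, 29, 23, -12, -28, -38, -39] -> [-39, -38, -28, -12, 23, 29, 36, 43, 50] -> [-39, -38, -28, -12] -> [-38, -28, -12] -> [-12, -28, -38]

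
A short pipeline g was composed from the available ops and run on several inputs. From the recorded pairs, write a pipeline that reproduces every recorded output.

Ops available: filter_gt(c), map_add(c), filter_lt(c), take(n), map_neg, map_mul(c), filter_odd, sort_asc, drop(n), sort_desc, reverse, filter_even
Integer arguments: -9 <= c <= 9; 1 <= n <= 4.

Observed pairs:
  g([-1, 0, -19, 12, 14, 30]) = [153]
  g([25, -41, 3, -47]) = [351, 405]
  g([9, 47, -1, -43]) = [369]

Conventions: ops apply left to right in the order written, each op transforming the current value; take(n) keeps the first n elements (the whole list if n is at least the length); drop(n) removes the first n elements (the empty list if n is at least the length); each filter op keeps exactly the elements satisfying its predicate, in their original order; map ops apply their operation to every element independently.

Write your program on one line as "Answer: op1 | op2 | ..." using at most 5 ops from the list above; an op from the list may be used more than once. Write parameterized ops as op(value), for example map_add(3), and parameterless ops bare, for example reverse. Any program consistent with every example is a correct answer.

reverse | map_add(2) | sort_desc | filter_lt(-6) | map_mul(-9)

Check, running the answer program on each example:
  [-1, 0, -19, 12, 14, 30] -> [30, 14, 12, -19, 0, -1] -> [32, 16, 14, -17, 2, 1] -> [32, 16, 14, 2, 1, -17] -> [-17] -> [153]
  [25, -41, 3, -47] -> [-47, 3, -41, 25] -> [-45, 5, -39, 27] -> [27, 5, -39, -45] -> [-39, -45] -> [351, 405]
  [9, 47, -1, -43] -> [-43, -1, 47, 9] -> [-41, 1, 49, 11] -> [49, 11, 1, -41] -> [-41] -> [369]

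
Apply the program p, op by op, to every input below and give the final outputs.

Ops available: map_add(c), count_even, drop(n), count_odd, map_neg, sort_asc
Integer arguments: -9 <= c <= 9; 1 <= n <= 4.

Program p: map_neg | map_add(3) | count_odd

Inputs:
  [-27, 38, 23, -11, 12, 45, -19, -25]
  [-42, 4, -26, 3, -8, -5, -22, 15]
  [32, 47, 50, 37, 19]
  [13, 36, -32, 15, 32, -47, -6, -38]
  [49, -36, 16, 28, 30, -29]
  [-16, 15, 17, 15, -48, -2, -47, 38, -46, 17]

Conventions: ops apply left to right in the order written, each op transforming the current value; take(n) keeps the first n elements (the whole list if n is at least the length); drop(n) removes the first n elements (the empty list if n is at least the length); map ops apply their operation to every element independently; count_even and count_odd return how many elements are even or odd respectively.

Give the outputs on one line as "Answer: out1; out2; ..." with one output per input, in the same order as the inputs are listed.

2; 5; 2; 5; 4; 5

Execution, op by op:
  [-27, 38, 23, -11, 12, 45, -19, -25] -> [27, -38, -23, 11, -12, -45, 19, 25] -> [30, -35, -20, 14, -9, -42, 22, 28] -> 2
  [-42, 4, -26, 3, -8, -5, -22, 15] -> [42, -4, 26, -3, 8, 5, 22, -15] -> [45, -1, 29, 0, 11, 8, 25, -12] -> 5
  [32, 47, 50, 37, 19] -> [-32, -47, -50, -37, -19] -> [-29, -44, -47, -34, -16] -> 2
  [13, 36, -32, 15, 32, -47, -6, -38] -> [-13, -36, 32, -15, -32, 47, 6, 38] -> [-10, -33, 35, -12, -29, 50, 9, 41] -> 5
  [49, -36, 16, 28, 30, -29] -> [-49, 36, -16, -28, -30, 29] -> [-46, 39, -13, -25, -27, 32] -> 4
  [-16, 15, 17, 15, -48, -2, -47, 38, -46, 17] -> [16, -15, -17, -15, 48, 2, 47, -38, 46, -17] -> [19, -12, -14, -12, 51, 5, 50, -35, 49, -14] -> 5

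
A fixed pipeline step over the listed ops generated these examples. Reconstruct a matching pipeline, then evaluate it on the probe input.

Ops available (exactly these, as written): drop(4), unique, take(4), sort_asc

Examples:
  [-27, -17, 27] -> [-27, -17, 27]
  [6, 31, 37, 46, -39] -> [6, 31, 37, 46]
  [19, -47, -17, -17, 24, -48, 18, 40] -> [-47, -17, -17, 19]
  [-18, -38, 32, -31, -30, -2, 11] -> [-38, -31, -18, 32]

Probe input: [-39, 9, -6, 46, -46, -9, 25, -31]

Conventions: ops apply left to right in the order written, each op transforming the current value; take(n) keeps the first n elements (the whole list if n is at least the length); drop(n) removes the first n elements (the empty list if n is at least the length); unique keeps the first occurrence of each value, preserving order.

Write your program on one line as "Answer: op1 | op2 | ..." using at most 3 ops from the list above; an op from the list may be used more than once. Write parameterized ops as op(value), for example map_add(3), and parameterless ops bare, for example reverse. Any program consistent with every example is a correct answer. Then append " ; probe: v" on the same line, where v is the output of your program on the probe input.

take(4) | sort_asc ; probe: [-39, -6, 9, 46]

Check, running the answer program on each example:
  [-27, -17, 27] -> [-27, -17, 27] -> [-27, -17, 27]
  [6, 31, 37, 46, -39] -> [6, 31, 37, 46] -> [6, 31, 37, 46]
  [19, -47, -17, -17, 24, -48, 18, 40] -> [19, -47, -17, -17] -> [-47, -17, -17, 19]
  [-18, -38, 32, -31, -30, -2, 11] -> [-18, -38, 32, -31] -> [-38, -31, -18, 32]
  probe: [-39, 9, -6, 46, -46, -9, 25, -31] -> [-39, 9, -6, 46] -> [-39, -6, 9, 46]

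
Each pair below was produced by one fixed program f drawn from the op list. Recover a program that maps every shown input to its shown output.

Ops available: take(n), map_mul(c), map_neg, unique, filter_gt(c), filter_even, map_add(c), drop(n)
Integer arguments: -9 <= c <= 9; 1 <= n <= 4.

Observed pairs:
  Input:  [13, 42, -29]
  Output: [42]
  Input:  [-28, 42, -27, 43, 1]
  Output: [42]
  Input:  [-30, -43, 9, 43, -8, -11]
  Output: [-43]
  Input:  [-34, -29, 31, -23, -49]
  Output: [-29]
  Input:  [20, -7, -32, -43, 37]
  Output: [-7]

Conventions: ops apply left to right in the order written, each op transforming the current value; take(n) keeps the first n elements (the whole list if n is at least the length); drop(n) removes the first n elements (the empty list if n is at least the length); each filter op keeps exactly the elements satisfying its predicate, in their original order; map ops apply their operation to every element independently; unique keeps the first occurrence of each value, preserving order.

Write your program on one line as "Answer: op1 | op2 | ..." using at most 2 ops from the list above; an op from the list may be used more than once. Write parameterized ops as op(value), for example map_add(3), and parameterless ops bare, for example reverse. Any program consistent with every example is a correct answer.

take(2) | drop(1)

Check, running the answer program on each example:
  [13, 42, -29] -> [13, 42] -> [42]
  [-28, 42, -27, 43, 1] -> [-28, 42] -> [42]
  [-30, -43, 9, 43, -8, -11] -> [-30, -43] -> [-43]
  [-34, -29, 31, -23, -49] -> [-34, -29] -> [-29]
  [20, -7, -32, -43, 37] -> [20, -7] -> [-7]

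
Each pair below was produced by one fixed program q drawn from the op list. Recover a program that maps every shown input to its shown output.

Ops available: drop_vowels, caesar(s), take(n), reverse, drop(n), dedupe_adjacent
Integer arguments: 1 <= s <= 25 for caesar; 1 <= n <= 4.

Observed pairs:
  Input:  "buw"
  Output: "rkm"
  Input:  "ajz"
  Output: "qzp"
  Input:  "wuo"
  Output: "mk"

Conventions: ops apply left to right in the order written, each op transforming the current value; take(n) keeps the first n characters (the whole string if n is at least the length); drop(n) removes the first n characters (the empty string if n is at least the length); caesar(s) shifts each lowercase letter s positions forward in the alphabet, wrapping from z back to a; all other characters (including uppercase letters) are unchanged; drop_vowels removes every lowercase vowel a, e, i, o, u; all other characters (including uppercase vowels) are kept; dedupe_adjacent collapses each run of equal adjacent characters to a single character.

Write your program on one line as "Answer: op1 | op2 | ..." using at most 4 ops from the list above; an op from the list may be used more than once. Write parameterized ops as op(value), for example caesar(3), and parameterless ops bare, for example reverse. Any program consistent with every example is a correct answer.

caesar(15) | caesar(1) | drop_vowels

Check, running the answer program on each example:
  "buw" -> "qjl" -> "rkm" -> "rkm"
  "ajz" -> "pyo" -> "qzp" -> "qzp"
  "wuo" -> "ljd" -> "mke" -> "mk"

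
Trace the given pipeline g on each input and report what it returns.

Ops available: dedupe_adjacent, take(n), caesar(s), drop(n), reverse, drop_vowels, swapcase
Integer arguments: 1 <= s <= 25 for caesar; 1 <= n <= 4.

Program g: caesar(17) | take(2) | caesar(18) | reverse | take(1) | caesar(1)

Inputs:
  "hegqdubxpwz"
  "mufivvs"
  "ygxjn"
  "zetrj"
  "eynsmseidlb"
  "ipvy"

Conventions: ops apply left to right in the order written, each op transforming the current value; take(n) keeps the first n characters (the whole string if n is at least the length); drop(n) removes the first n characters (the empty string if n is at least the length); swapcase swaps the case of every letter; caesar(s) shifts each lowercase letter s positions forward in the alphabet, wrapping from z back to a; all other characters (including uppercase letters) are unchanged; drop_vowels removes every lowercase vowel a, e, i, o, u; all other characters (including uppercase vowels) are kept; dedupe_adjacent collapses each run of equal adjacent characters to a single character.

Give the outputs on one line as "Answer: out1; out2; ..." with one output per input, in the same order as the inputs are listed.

"o"; "e"; "q"; "o"; "i"; "z"

Execution, op by op:
  "hegqdubxpwz" -> "yvxhulsognq" -> "yv" -> "qn" -> "nq" -> "n" -> "o"
  "mufivvs" -> "dlwzmmj" -> "dl" -> "vd" -> "dv" -> "d" -> "e"
  "ygxjn" -> "pxoae" -> "px" -> "hp" -> "ph" -> "p" -> "q"
  "zetrj" -> "qvkia" -> "qv" -> "in" -> "ni" -> "n" -> "o"
  "eynsmseidlb" -> "vpejdjvzucs" -> "vp" -> "nh" -> "hn" -> "h" -> "i"
  "ipvy" -> "zgmp" -> "zg" -> "ry" -> "yr" -> "y" -> "z"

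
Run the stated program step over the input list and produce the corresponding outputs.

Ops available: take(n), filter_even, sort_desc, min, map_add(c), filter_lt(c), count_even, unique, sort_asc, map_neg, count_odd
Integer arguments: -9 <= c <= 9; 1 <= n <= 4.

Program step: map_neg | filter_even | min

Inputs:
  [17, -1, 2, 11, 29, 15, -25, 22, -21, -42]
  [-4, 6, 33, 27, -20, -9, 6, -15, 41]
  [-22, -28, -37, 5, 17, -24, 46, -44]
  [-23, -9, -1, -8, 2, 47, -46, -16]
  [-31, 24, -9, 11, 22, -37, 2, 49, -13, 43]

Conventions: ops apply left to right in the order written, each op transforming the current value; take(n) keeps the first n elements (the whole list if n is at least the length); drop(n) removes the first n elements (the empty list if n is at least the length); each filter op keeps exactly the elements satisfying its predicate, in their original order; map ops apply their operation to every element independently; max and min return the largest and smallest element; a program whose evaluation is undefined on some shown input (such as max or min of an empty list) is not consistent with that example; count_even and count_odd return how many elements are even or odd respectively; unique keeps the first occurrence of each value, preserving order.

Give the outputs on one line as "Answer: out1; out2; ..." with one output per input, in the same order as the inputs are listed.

-22; -6; -46; -2; -24

Execution, op by op:
  [17, -1, 2, 11, 29, 15, -25, 22, -21, -42] -> [-17, 1, -2, -11, -29, -15, 25, -22, 21, 42] -> [-2, -22, 42] -> -22
  [-4, 6, 33, 27, -20, -9, 6, -15, 41] -> [4, -6, -33, -27, 20, 9, -6, 15, -41] -> [4, -6, 20, -6] -> -6
  [-22, -28, -37, 5, 17, -24, 46, -44] -> [22, 28, 37, -5, -17, 24, -46, 44] -> [22, 28, 24, -46, 44] -> -46
  [-23, -9, -1, -8, 2, 47, -46, -16] -> [23, 9, 1, 8, -2, -47, 46, 16] -> [8, -2, 46, 16] -> -2
  [-31, 24, -9, 11, 22, -37, 2, 49, -13, 43] -> [31, -24, 9, -11, -22, 37, -2, -49, 13, -43] -> [-24, -22, -2] -> -24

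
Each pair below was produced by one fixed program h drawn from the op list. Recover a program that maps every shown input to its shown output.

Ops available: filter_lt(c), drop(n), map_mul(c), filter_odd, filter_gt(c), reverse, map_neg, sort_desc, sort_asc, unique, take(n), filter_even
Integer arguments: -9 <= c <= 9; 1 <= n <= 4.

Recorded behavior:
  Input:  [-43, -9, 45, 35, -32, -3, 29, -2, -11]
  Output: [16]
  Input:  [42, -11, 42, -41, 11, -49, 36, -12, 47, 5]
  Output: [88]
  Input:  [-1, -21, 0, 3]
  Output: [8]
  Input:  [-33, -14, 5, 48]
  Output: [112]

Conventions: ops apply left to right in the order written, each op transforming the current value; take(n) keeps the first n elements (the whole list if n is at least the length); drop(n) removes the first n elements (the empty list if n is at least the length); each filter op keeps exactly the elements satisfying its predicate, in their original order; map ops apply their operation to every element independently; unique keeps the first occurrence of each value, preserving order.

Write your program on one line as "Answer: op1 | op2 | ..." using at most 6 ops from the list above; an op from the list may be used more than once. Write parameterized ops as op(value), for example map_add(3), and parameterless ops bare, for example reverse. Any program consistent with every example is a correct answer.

map_mul(8) | sort_desc | filter_lt(-5) | map_neg | take(1)

Check, running the answer program on each example:
  [-43, -9, 45, 35, -32, -3, 29, -2, -11] -> [-344, -72, 360, 280, -256, -24, 232, -16, -88] -> [360, 280, 232, -16, -24, -72, -88, -256, -344] -> [-16, -24, -72, -88, -256, -344] -> [16, 24, 72, 88, 256, 344] -> [16]
  [42, -11, 42, -41, 11, -49, 36, -12, 47, 5] -> [336, -88, 336, -328, 88, -392, 288, -96, 376, 40] -> [376, 336, 336, 288, 88, 40, -88, -96, -328, -392] -> [-88, -96, -328, -392] -> [88, 96, 328, 392] -> [88]
  [-1, -21, 0, 3] -> [-8, -168, 0, 24] -> [24, 0, -8, -168] -> [-8, -168] -> [8, 168] -> [8]
  [-33, -14, 5, 48] -> [-264, -112, 40, 384] -> [384, 40, -112, -264] -> [-112, -264] -> [112, 264] -> [112]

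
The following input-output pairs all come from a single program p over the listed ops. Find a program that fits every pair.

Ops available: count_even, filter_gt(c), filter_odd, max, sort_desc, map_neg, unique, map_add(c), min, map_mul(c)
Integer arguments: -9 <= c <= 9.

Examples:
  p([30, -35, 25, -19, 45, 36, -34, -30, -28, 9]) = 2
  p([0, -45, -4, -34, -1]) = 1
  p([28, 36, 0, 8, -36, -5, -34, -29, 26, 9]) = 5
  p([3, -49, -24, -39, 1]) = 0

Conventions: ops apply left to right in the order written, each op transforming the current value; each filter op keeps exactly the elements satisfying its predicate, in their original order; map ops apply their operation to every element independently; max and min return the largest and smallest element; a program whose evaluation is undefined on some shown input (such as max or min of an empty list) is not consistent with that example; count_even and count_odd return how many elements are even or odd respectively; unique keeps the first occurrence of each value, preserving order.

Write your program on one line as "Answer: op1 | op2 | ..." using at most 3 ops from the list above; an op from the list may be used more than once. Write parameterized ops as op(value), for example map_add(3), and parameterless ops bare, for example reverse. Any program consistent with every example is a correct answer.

filter_gt(-4) | map_neg | count_even

Check, running the answer program on each example:
  [30, -35, 25, -19, 45, 36, -34, -30, -28, 9] -> [30, 25, 45, 36, 9] -> [-30, -25, -45, -36, -9] -> 2
  [0, -45, -4, -34, -1] -> [0, -1] -> [0, 1] -> 1
  [28, 36, 0, 8, -36, -5, -34, -29, 26, 9] -> [28, 36, 0, 8, 26, 9] -> [-28, -36, 0, -8, -26, -9] -> 5
  [3, -49, -24, -39, 1] -> [3, 1] -> [-3, -1] -> 0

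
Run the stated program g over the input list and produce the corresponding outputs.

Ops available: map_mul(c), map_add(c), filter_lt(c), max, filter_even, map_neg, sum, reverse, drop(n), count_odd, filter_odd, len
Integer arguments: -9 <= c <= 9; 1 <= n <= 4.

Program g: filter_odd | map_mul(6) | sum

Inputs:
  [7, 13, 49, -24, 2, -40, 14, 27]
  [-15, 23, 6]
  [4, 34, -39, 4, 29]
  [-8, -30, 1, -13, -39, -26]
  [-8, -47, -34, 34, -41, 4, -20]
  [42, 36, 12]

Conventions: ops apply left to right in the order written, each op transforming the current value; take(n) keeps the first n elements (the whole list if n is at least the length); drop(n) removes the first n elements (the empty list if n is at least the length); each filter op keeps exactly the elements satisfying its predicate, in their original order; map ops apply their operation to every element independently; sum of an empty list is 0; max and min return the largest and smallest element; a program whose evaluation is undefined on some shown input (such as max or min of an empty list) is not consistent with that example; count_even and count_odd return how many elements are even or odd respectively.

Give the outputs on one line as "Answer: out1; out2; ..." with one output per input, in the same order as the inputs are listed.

Execution, op by op:
  [7, 13, 49, -24, 2, -40, 14, 27] -> [7, 13, 49, 27] -> [42, 78, 294, 162] -> 576
  [-15, 23, 6] -> [-15, 23] -> [-90, 138] -> 48
  [4, 34, -39, 4, 29] -> [-39, 29] -> [-234, 174] -> -60
  [-8, -30, 1, -13, -39, -26] -> [1, -13, -39] -> [6, -78, -234] -> -306
  [-8, -47, -34, 34, -41, 4, -20] -> [-47, -41] -> [-282, -246] -> -528
  [42, 36, 12] -> [] -> [] -> 0

576; 48; -60; -306; -528; 0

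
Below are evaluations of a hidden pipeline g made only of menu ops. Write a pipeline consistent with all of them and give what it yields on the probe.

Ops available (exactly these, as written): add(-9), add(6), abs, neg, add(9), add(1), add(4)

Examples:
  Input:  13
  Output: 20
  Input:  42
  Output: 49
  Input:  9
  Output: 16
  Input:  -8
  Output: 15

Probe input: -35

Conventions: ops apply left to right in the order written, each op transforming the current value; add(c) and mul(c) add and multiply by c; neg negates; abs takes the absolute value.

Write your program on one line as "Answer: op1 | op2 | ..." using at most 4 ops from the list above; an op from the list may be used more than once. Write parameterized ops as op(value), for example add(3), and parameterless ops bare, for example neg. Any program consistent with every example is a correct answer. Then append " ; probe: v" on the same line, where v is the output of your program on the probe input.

abs | add(1) | add(6) ; probe: 42

Check, running the answer program on each example:
  13 -> 13 -> 14 -> 20
  42 -> 42 -> 43 -> 49
  9 -> 9 -> 10 -> 16
  -8 -> 8 -> 9 -> 15
  probe: -35 -> 35 -> 36 -> 42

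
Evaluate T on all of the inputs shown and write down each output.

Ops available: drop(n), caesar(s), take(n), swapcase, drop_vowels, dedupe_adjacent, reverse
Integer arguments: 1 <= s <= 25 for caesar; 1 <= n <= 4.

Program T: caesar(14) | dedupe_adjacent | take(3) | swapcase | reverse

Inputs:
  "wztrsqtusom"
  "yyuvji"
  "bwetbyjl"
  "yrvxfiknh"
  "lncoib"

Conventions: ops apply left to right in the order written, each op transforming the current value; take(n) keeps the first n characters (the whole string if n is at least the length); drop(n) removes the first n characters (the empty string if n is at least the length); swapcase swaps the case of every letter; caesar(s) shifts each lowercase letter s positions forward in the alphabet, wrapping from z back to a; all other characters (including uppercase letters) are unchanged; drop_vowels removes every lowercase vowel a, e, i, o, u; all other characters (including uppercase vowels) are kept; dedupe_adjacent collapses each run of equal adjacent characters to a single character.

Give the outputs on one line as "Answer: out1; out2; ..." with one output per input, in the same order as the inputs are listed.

"HNK"; "JIM"; "SKP"; "JFM"; "QBZ"

Execution, op by op:
  "wztrsqtusom" -> "knhfgehigca" -> "knhfgehigca" -> "knh" -> "KNH" -> "HNK"
  "yyuvji" -> "mmijxw" -> "mijxw" -> "mij" -> "MIJ" -> "JIM"
  "bwetbyjl" -> "pkshpmxz" -> "pkshpmxz" -> "pks" -> "PKS" -> "SKP"
  "yrvxfiknh" -> "mfjltwybv" -> "mfjltwybv" -> "mfj" -> "MFJ" -> "JFM"
  "lncoib" -> "zbqcwp" -> "zbqcwp" -> "zbq" -> "ZBQ" -> "QBZ"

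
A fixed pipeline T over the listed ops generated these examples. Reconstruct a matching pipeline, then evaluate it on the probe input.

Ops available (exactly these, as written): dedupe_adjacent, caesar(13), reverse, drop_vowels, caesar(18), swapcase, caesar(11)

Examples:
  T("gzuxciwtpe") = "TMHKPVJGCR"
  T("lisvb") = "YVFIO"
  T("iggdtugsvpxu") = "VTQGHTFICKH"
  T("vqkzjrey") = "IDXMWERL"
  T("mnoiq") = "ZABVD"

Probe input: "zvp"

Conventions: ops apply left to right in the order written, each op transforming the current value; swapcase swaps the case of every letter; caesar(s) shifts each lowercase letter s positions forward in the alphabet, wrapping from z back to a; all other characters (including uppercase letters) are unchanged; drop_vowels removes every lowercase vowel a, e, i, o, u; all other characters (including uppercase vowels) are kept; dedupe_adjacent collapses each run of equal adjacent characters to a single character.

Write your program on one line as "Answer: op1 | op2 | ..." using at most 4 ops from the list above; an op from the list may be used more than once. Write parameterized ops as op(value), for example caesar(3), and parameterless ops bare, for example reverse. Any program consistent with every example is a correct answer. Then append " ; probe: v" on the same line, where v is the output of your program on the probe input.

caesar(13) | swapcase | dedupe_adjacent ; probe: "MIC"

Check, running the answer program on each example:
  "gzuxciwtpe" -> "tmhkpvjgcr" -> "TMHKPVJGCR" -> "TMHKPVJGCR"
  "lisvb" -> "yvfio" -> "YVFIO" -> "YVFIO"
  "iggdtugsvpxu" -> "vttqghtfickh" -> "VTTQGHTFICKH" -> "VTQGHTFICKH"
  "vqkzjrey" -> "idxmwerl" -> "IDXMWERL" -> "IDXMWERL"
  "mnoiq" -> "zabvd" -> "ZABVD" -> "ZABVD"
  probe: "zvp" -> "mic" -> "MIC" -> "MIC"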